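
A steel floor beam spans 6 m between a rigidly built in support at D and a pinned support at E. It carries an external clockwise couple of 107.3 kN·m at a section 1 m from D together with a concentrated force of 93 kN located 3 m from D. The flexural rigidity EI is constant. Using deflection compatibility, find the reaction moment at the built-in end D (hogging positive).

M_D = 162.7 kN·m

Take the reaction at E as the redundant and release it; the primary structure is a cantilever fixed at D.
Free-end deflection of the primary structure under the applied loading (downward +):
  clockwise couple 107.3 at a = 1: M₀a(2L − a)/(2EI) = 590.1/EI
  point load 93 at a = 3: Pa²(3L − a)/(6EI) = 2092/EI
  δ_0 = 2683/EI
Flexibility coefficient — unit upward force at E: δ_{EE} = L³/(3EI) = 72/EI.
Compatibility at E: δ_0 − R_E·δ_{EE} = 0, so R_E = 2683/72 = 37.26 kN.
Moment equilibrium about D: M_D = Σ(load moments about D) − R_E·L = 386.3 − 37.26×6 = 162.7 kN·m.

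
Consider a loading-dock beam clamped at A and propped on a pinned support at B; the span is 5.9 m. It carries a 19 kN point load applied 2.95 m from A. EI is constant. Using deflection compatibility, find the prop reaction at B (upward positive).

R_B = 5.938 kN

Release the roller at B. Primary structure: cantilever fixed at A.
Free-end deflection of the primary structure under the applied loading (downward +):
  point load 19 at a = 2.95: Pa²(3L − a)/(6EI) = 406.5/EI
Tip deflection under a unit load at B: L³/(3EI) = 68.46/EI.
The prop prevents deflection at B: R_B = δ_0/δ_{BB} = 406.5/68.46 = 5.938 kN.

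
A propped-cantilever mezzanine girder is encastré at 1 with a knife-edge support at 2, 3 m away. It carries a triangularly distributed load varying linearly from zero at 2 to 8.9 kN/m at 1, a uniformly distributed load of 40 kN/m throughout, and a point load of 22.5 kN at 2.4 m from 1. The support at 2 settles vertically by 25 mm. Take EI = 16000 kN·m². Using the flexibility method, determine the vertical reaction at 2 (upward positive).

R_2 = 19.07 kN

Remove the prop at 2; the released (primary) structure is a cantilever built in at 1.
Downward deflection at the released point 2 due to the loads:
  triangular load, peak 8.9 at the fixed end: w₀L⁴/(30EI) = 24.03/EI
  UDL 40: wL⁴/(8EI) = 405/EI
  point load 22.5 at a = 2.4: Pa²(3L − a)/(6EI) = 142.6/EI
  δ_0 = 571.6/EI
Flexibility coefficient — unit upward force at 2: δ_{22} = L³/(3EI) = 9/EI.
With EI = 16000 kN·m²: δ_0 = 0.035724 m and δ_{22} = 0.000562 m/kN.
Compatibility — the beam at 2 must follow the support down by 0.025 m: δ_0 − R_2·δ_{22} = 0.025, so R_2 = (0.035724 − 0.025)/0.000562 = 19.07 kN.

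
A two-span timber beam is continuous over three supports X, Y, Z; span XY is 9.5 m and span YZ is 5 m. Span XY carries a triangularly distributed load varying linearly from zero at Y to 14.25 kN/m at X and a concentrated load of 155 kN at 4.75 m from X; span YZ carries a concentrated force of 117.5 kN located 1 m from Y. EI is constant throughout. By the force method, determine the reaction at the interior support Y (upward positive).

Take M_Y as the redundant. Released structure: two simple spans XY and YZ with a hinge at Y.
Rotations at Y on the released spans (each span's end-slope, ×1/EI):
  span XY: triangular load, peak 14.25: 7w₀L³/(360EI) = 237.6/EI
  span XY: point load 155 at a = 4.75: Pab(L + a)/(6LEI) = 874.3/EI
  span YZ: point load 117.5 at a = 1: Pab(L + b)/(6LEI) = 141/EI
  relative rotation θ_0 = (1112 + 141)/EI = 1253/EI
A unit hogging moment at Y produces rotation L₁/(3EI) + L₂/(3EI) = 4.833/EI.
Slope continuity at Y: θ_0 = M_Y·4.833/EI, so M_Y = 1253/4.833 = 259.2 kN·m (hogging).
Span XY, ΣM about X with M_Y applied at Y: R_Y^{XY}·9.5 = 950.6 + 259.2, so R_Y^{XY} = 127.3 kN and R_X = 222.7 − 127.3 = 95.34 kN.
Span YZ, ΣM about Z: R_Y^{YZ}·5 = 470 + 259.2, so R_Y^{YZ} = 145.8 kN and R_Z = 117.5 − 145.8 = -28.34 kN.
R_Y = 127.3 + 145.8 = 273.2 kN.

R_Y = 273.2 kN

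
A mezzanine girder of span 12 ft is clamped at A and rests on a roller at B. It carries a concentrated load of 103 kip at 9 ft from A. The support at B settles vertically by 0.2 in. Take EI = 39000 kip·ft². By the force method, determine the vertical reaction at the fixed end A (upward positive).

R_A = 38.95 kip

Release the roller at B. Primary structure: cantilever fixed at A.
Free-end deflection of the primary structure under the applied loading (downward +):
  point load 103 at a = 9: Pa²(3L − a)/(6EI) = 37544/EI
Tip deflection under a unit load at B: L³/(3EI) = 576/EI.
With EI = 39000 kip·ft²: δ_0 = 0.96265 ft and δ_{BB} = 0.014769 ft/kip.
Compatibility — the beam at B must follow the support down by 0.01667 ft: δ_0 − R_B·δ_{BB} = 0.01667, so R_B = (0.96265 − 0.01667)/0.014769 = 64.05 kip.
Vertical equilibrium: R_A = ΣP − R_B = 103 − 64.05 = 38.95 kip.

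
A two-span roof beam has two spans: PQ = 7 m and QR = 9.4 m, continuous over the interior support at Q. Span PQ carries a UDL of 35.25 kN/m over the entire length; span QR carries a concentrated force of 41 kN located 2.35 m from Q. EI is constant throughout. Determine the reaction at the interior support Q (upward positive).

Take M_Q as the redundant. Released structure: two simple spans PQ and QR with a hinge at Q.
End slopes at the hinge Q, treating each span as simply supported:
  span PQ: UDL 35.25: wL³/(24EI) = 503.8/EI
  span QR: point load 41 at a = 2.35: Pab(L + b)/(6LEI) = 198.1/EI
  relative rotation θ_0 = (503.8 + 198.1)/EI = 701.9/EI
A unit hogging moment at Q produces rotation L₁/(3EI) + L₂/(3EI) = 5.467/EI.
Compatibility: M_Q·(L₁+L₂)/(3EI) = θ_0, giving M_Q = 128.4 kN·m (hogging).
Span PQ, ΣM about P with M_Q applied at Q: R_Q^{PQ}·7 = 863.6 + 128.4, so R_Q^{PQ} = 141.7 kN and R_P = 246.8 − 141.7 = 105 kN.
Span QR, ΣM about R: R_Q^{QR}·9.4 = 289.1 + 128.4, so R_Q^{QR} = 44.41 kN and R_R = 41 − 44.41 = -3.409 kN.
R_Q = 141.7 + 44.41 = 186.1 kN.

R_Q = 186.1 kN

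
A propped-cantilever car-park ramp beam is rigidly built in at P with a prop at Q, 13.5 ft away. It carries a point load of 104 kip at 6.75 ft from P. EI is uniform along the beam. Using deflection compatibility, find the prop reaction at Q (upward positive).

R_Q = 32.5 kip

Release the roller at Q. Primary structure: cantilever fixed at P.
Downward deflection at the released point Q due to the loads:
  point load 104 at a = 6.75: Pa²(3L − a)/(6EI) = 26654/EI
Tip deflection under a unit load at Q: L³/(3EI) = 820.1/EI.
The prop prevents deflection at Q: R_Q = δ_0/δ_{QQ} = 26654/820.1 = 32.5 kip.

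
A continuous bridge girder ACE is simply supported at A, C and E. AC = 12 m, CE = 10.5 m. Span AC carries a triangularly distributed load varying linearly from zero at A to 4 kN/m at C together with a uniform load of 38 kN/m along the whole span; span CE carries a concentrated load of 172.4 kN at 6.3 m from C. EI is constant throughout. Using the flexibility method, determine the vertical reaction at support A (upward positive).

R_A = 192.1 kN

Insert a hinge at C; M_C is the redundant, and each span becomes simply supported.
Discontinuity in slope at C on the released structure — sum the simple-span end rotations:
  span AC: triangular load, peak 4: w₀L³/(45EI) = 153.6/EI
  span AC: UDL 38: wL³/(24EI) = 2736/EI
  span CE: point load 172.4 at a = 6.3: Pab(L + b)/(6LEI) = 1064/EI
  relative rotation θ_0 = (2890 + 1064)/EI = 3954/EI
A unit hogging moment at C produces rotation L₁/(3EI) + L₂/(3EI) = 7.5/EI.
Compatibility: M_C·(L₁+L₂)/(3EI) = θ_0, giving M_C = 527.2 kN·m (hogging).
Span AC, ΣM about A with M_C applied at C: R_C^{AC}·12 = 2928 + 527.2, so R_C^{AC} = 287.9 kN and R_A = 480 − 287.9 = 192.1 kN.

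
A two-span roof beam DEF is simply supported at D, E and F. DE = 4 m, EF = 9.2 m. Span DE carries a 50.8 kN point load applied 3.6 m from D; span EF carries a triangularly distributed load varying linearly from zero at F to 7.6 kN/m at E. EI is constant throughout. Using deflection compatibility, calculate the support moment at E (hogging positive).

Insert a hinge at E; M_E is the redundant, and each span becomes simply supported.
Rotations at E on the released spans (each span's end-slope, ×1/EI):
  span DE: point load 50.8 at a = 3.6: Pab(L + a)/(6LEI) = 23.16/EI
  span EF: triangular load, peak 7.6: w₀L³/(45EI) = 131.5/EI
  relative rotation θ_0 = (23.16 + 131.5)/EI = 154.7/EI
A unit hogging moment at E produces rotation L₁/(3EI) + L₂/(3EI) = 4.4/EI.
Compatibility: M_E·(L₁+L₂)/(3EI) = θ_0, giving M_E = 35.15 kN·m (hogging).

M_E = 35.15 kN·m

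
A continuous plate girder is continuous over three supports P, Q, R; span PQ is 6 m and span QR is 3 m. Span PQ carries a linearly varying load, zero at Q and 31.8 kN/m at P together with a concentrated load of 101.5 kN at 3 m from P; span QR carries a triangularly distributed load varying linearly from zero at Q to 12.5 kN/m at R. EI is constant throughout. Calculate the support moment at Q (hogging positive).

M_Q = 122.8 kN·m

Insert a hinge at Q; M_Q is the redundant, and each span becomes simply supported.
End slopes at the hinge Q, treating each span as simply supported:
  span PQ: triangular load, peak 31.8: 7w₀L³/(360EI) = 133.6/EI
  span PQ: point load 101.5 at a = 3: Pab(L + a)/(6LEI) = 228.4/EI
  span QR: triangular load, peak 12.5: 7w₀L³/(360EI) = 6.562/EI
  relative rotation θ_0 = (361.9 + 6.562)/EI = 368.5/EI
A unit hogging moment at Q produces rotation L₁/(3EI) + L₂/(3EI) = 3/EI.
Slope continuity at Q: θ_0 = M_Q·3/EI, so M_Q = 368.5/3 = 122.8 kN·m (hogging).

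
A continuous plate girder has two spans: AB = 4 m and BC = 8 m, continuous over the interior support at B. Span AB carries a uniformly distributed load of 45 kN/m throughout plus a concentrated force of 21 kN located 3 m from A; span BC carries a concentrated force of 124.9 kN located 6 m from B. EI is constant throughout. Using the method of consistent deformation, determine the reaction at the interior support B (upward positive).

Release continuity at B by inserting a hinge; the redundant is the internal moment M_B. The primary structure is two simply-supported spans AB and BC.
End slopes at the hinge B, treating each span as simply supported:
  span AB: UDL 45: wL³/(24EI) = 120/EI
  span AB: point load 21 at a = 3: Pab(L + a)/(6LEI) = 18.38/EI
  span BC: point load 124.9 at a = 6: Pab(L + b)/(6LEI) = 312.2/EI
  relative rotation θ_0 = (138.4 + 312.2)/EI = 450.6/EI
A unit hogging moment at B produces rotation L₁/(3EI) + L₂/(3EI) = 4/EI.
Slope continuity at B: θ_0 = M_B·4/EI, so M_B = 450.6/4 = 112.7 kN·m (hogging).
Span AB, ΣM about A with M_B applied at B: R_B^{AB}·4 = 423 + 112.7, so R_B^{AB} = 133.9 kN and R_A = 201 − 133.9 = 67.09 kN.
Span BC, ΣM about C: R_B^{BC}·8 = 249.8 + 112.7, so R_B^{BC} = 45.31 kN and R_C = 124.9 − 45.31 = 79.59 kN.
R_B = 133.9 + 45.31 = 179.2 kN.

R_B = 179.2 kN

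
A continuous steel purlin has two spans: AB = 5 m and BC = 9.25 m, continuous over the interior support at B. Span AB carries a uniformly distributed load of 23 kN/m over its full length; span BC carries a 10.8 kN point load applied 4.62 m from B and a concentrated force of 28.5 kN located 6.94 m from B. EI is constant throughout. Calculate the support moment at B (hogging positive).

Release continuity at B by inserting a hinge; the redundant is the internal moment M_B. The primary structure is two simply-supported spans AB and BC.
Discontinuity in slope at B on the released structure — sum the simple-span end rotations:
  span AB: UDL 23: wL³/(24EI) = 119.8/EI
  span BC: point load 10.8 at a = 4.62: Pab(L + b)/(6LEI) = 57.78/EI
  span BC: point load 28.5 at a = 6.94: Pab(L + b)/(6LEI) = 95.17/EI
  relative rotation θ_0 = (119.8 + 152.9)/EI = 272.7/EI
A unit hogging moment at B produces rotation L₁/(3EI) + L₂/(3EI) = 4.75/EI.
Slope continuity at B: θ_0 = M_B·4.75/EI, so M_B = 272.7/4.75 = 57.42 kN·m (hogging).

M_B = 57.42 kN·m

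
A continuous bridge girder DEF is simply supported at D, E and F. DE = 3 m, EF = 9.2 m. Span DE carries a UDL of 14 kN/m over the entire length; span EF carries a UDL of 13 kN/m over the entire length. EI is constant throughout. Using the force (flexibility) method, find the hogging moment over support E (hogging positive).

Release continuity at E by inserting a hinge; the redundant is the internal moment M_E. The primary structure is two simply-supported spans DE and EF.
Discontinuity in slope at E on the released structure — sum the simple-span end rotations:
  span DE: UDL 14: wL³/(24EI) = 15.75/EI
  span EF: UDL 13: wL³/(24EI) = 421.8/EI
  relative rotation θ_0 = (15.75 + 421.8)/EI = 437.5/EI
A unit hogging moment at E produces rotation L₁/(3EI) + L₂/(3EI) = 4.067/EI.
Slope continuity at E: θ_0 = M_E·4.067/EI, so M_E = 437.5/4.067 = 107.6 kN·m (hogging).

M_E = 107.6 kN·m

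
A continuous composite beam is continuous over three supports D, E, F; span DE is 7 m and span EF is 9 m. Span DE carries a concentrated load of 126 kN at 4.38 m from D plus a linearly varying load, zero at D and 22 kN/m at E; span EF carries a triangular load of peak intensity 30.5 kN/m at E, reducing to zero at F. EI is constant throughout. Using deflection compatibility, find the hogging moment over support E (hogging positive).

M_E = 197.5 kN·m

Take M_E as the redundant. Released structure: two simple spans DE and EF with a hinge at E.
Discontinuity in slope at E on the released structure — sum the simple-span end rotations:
  span DE: point load 126 at a = 4.38: Pab(L + a)/(6LEI) = 391.8/EI
  span DE: triangular load, peak 22: w₀L³/(45EI) = 167.7/EI
  span EF: triangular load, peak 30.5: w₀L³/(45EI) = 494.1/EI
  relative rotation θ_0 = (559.5 + 494.1)/EI = 1054/EI
A unit hogging moment at E produces rotation L₁/(3EI) + L₂/(3EI) = 5.333/EI.
Compatibility: M_E·(L₁+L₂)/(3EI) = θ_0, giving M_E = 197.5 kN·m (hogging).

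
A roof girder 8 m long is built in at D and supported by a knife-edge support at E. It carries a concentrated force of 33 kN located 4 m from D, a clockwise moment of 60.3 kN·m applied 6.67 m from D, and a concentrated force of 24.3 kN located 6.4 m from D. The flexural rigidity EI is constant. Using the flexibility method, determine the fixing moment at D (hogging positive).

Take the reaction at E as the redundant and release it; the primary structure is a cantilever fixed at D.
Primary-structure tip deflection at E by superposition:
  point load 33 at a = 4: Pa²(3L − a)/(6EI) = 1760/EI
  clockwise couple 60.3 at a = 6.67: M₀a(2L − a)/(2EI) = 1876/EI
  point load 24.3 at a = 6.4: Pa²(3L − a)/(6EI) = 2920/EI
  δ_0 = 6556/EI
Flexibility coefficient — unit upward force at E: δ_{EE} = L³/(3EI) = 170.7/EI.
Compatibility at E: δ_0 − R_E·δ_{EE} = 0, so R_E = 6556/170.7 = 38.41 kN.
Moment equilibrium about D: M_D = Σ(load moments about D) − R_E·L = 347.8 − 38.41×8 = 40.51 kN·m.

M_D = 40.51 kN·m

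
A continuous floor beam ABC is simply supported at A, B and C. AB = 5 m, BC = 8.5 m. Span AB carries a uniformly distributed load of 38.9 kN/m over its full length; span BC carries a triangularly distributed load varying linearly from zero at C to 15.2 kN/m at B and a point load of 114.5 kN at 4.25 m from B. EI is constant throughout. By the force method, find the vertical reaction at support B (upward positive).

Take M_B as the redundant. Released structure: two simple spans AB and BC with a hinge at B.
Rotations at B on the released spans (each span's end-slope, ×1/EI):
  span AB: UDL 38.9: wL³/(24EI) = 202.6/EI
  span BC: triangular load, peak 15.2: w₀L³/(45EI) = 207.4/EI
  span BC: point load 114.5 at a = 4.25: Pab(L + b)/(6LEI) = 517/EI
  relative rotation θ_0 = (202.6 + 724.5)/EI = 927.1/EI
A unit hogging moment at B produces rotation L₁/(3EI) + L₂/(3EI) = 4.5/EI.
Slope continuity at B: θ_0 = M_B·4.5/EI, so M_B = 927.1/4.5 = 206 kN·m (hogging).
Span AB, ΣM about A with M_B applied at B: R_B^{AB}·5 = 486.2 + 206, so R_B^{AB} = 138.5 kN and R_A = 194.5 − 138.5 = 56.05 kN.
Span BC, ΣM about C: R_B^{BC}·8.5 = 852.7 + 206, so R_B^{BC} = 124.6 kN and R_C = 179.1 − 124.6 = 54.55 kN.
R_B = 138.5 + 124.6 = 263 kN.

R_B = 263 kN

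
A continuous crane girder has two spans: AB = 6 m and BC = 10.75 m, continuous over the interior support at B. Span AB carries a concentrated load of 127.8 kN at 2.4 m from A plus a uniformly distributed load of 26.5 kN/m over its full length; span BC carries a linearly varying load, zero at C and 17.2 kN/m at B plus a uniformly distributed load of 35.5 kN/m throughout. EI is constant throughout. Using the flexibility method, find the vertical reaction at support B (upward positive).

Insert a hinge at B; M_B is the redundant, and each span becomes simply supported.
Discontinuity in slope at B on the released structure — sum the simple-span end rotations:
  span AB: point load 127.8 at a = 2.4: Pab(L + a)/(6LEI) = 257.6/EI
  span AB: UDL 26.5: wL³/(24EI) = 238.5/EI
  span BC: triangular load, peak 17.2: w₀L³/(45EI) = 474.8/EI
  span BC: UDL 35.5: wL³/(24EI) = 1838/EI
  relative rotation θ_0 = (496.1 + 2312)/EI = 2809/EI
A unit hogging moment at B produces rotation L₁/(3EI) + L₂/(3EI) = 5.583/EI.
Slope continuity at B: θ_0 = M_B·5.583/EI, so M_B = 2809/5.583 = 503 kN·m (hogging).
Span AB, ΣM about A with M_B applied at B: R_B^{AB}·6 = 783.7 + 503, so R_B^{AB} = 214.5 kN and R_A = 286.8 − 214.5 = 72.34 kN.
Span BC, ΣM about C: R_B^{BC}·10.75 = 2714 + 503, so R_B^{BC} = 299.2 kN and R_C = 474.1 − 299.2 = 174.8 kN.
R_B = 214.5 + 299.2 = 513.7 kN.

R_B = 513.7 kN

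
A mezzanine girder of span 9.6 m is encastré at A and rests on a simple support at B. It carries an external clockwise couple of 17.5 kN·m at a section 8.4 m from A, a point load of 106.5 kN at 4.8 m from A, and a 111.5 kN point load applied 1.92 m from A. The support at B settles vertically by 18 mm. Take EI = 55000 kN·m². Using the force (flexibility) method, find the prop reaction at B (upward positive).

Choose R_B as the redundant. The primary structure is the cantilever fixed at A.
Downward deflection at the released point B due to the loads:
  clockwise couple 17.5 at a = 8.4: M₀a(2L − a)/(2EI) = 793.8/EI
  point load 106.5 at a = 4.8: Pa²(3L − a)/(6EI) = 9815/EI
  point load 111.5 at a = 1.92: Pa²(3L − a)/(6EI) = 1841/EI
  δ_0 = 12450/EI
Tip deflection under a unit load at B: L³/(3EI) = 294.9/EI.
With EI = 55000 kN·m²: δ_0 = 0.22637 m and δ_{BB} = 0.005362 m/kN.
Compatibility — the beam at B must follow the support down by 0.018 m: δ_0 − R_B·δ_{BB} = 0.018, so R_B = (0.22637 − 0.018)/0.005362 = 38.86 kN.

R_B = 38.86 kN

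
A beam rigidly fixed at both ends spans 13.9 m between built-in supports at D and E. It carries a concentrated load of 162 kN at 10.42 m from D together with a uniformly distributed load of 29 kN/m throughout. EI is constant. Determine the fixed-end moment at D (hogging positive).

M_D = 572.7 kN·m

Take the two fixed-end moments M_D, M_E as redundants; the released structure is the simple span DE.
On the primary (simply-supported) span, the end slopes from the loading are:
  at D: point load 162 at a = 10.42: Pab(L + b)/(6LEI) = 1224/EI
  at E: point load 162 at a = 10.42: Pab(L + a)/(6LEI) = 1713/EI
  at D: UDL 29: wL³/(24EI) = 3245/EI
  at E: UDL 29: wL³/(24EI) = 3245/EI
  θ_D0 = 4469/EI,  θ_E0 = 4958/EI
Flexibility coefficients: a unit moment at one end gives L/(3EI) there and L/(6EI) at the far end, so f₁₁ = f₂₂ = 4.633/EI and f₁₂ = f₂₁ = 2.317/EI.
Compatibility — zero rotation at each built-in end:
  4.633 M_D + 2.317 M_E = 4469
  2.317 M_D + 4.633 M_E = 4958
Solving the pair gives M_D = 572.7 kN·m and M_E = 783.7 kN·m (hogging).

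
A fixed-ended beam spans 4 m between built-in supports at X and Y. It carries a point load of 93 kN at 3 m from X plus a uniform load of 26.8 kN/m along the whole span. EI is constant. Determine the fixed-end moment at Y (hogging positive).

Take the two fixed-end moments M_X, M_Y as redundants; the released structure is the simple span XY.
Simple-span end rotations at X and Y under the given loads:
  at X: point load 93 at a = 3: Pab(L + b)/(6LEI) = 58.12/EI
  at Y: point load 93 at a = 3: Pab(L + a)/(6LEI) = 81.38/EI
  at X: UDL 26.8: wL³/(24EI) = 71.47/EI
  at Y: UDL 26.8: wL³/(24EI) = 71.47/EI
  θ_X0 = 129.6/EI,  θ_Y0 = 152.8/EI
Flexibility coefficients: a unit moment at one end gives L/(3EI) there and L/(6EI) at the far end, so f₁₁ = f₂₂ = 1.333/EI and f₁₂ = f₂₁ = 0.6667/EI.
Compatibility — zero rotation at each built-in end:
  1.333 M_X + 0.6667 M_Y = 129.6
  0.6667 M_X + 1.333 M_Y = 152.8
Solving the pair gives M_X = 53.17 kN·m and M_Y = 88.05 kN·m (hogging).

M_Y = 88.05 kN·m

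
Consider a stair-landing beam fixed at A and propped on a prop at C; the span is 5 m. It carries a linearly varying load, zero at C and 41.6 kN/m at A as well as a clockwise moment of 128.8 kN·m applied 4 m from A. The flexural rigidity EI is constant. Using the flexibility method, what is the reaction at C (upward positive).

Take the reaction at C as the redundant and release it; the primary structure is a cantilever fixed at A.
Downward deflection at the released point C due to the loads:
  triangular load, peak 41.6 at the fixed end: w₀L⁴/(30EI) = 866.7/EI
  clockwise couple 128.8 at a = 4: M₀a(2L − a)/(2EI) = 1546/EI
  δ_0 = 2412/EI
Flexibility coefficient — unit upward force at C: δ_{CC} = L³/(3EI) = 41.67/EI.
The prop prevents deflection at C: R_C = δ_0/δ_{CC} = 2412/41.67 = 57.89 kN.

R_C = 57.89 kN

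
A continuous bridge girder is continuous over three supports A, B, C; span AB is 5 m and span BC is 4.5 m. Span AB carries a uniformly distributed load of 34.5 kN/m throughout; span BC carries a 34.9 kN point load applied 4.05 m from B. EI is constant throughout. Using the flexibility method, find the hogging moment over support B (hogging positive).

Release continuity at B by inserting a hinge; the redundant is the internal moment M_B. The primary structure is two simply-supported spans AB and BC.
Rotations at B on the released spans (each span's end-slope, ×1/EI):
  span AB: UDL 34.5: wL³/(24EI) = 179.7/EI
  span BC: point load 34.9 at a = 4.05: Pab(L + b)/(6LEI) = 11.66/EI
  relative rotation θ_0 = (179.7 + 11.66)/EI = 191.3/EI
A unit hogging moment at B produces rotation L₁/(3EI) + L₂/(3EI) = 3.167/EI.
Slope continuity at B: θ_0 = M_B·3.167/EI, so M_B = 191.3/3.167 = 60.43 kN·m (hogging).

M_B = 60.43 kN·m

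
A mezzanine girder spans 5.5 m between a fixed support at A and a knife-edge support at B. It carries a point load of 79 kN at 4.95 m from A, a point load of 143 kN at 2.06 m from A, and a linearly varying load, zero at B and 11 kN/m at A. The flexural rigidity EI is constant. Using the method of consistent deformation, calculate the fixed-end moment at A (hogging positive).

M_A = 193.4 kN·m

Remove the prop at B; the released (primary) structure is a cantilever built in at A.
Downward deflection at the released point B due to the loads:
  point load 79 at a = 4.95: Pa²(3L − a)/(6EI) = 3726/EI
  point load 143 at a = 2.06: Pa²(3L − a)/(6EI) = 1460/EI
  triangular load, peak 11 at the fixed end: w₀L⁴/(30EI) = 335.5/EI
  δ_0 = 5522/EI
Tip deflection under a unit load at B: L³/(3EI) = 55.46/EI.
Compatibility at B: δ_0 − R_B·δ_{BB} = 0, so R_B = 5522/55.46 = 99.57 kN.
Moment equilibrium about A: M_A = Σ(load moments about A) − R_B·L = 741.1 − 99.57×5.5 = 193.4 kN·m.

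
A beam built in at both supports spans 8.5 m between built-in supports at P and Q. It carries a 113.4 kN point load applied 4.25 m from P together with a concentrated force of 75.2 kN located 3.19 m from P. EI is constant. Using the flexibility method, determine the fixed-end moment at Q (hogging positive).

Take the two fixed-end moments M_P, M_Q as redundants; the released structure is the simple span PQ.
End rotations of the released simple span under the applied load (×1/EI):
  at P: point load 113.4 at a = 4.25: Pab(L + b)/(6LEI) = 512.1/EI
  at Q: point load 113.4 at a = 4.25: Pab(L + a)/(6LEI) = 512.1/EI
  at P: point load 75.2 at a = 3.19: Pab(L + b)/(6LEI) = 344.9/EI
  at Q: point load 75.2 at a = 3.19: Pab(L + a)/(6LEI) = 292/EI
  θ_P0 = 857/EI,  θ_Q0 = 804/EI
Flexibility coefficients: a unit moment at one end gives L/(3EI) there and L/(6EI) at the far end, so f₁₁ = f₂₂ = 2.833/EI and f₁₂ = f₂₁ = 1.417/EI.
Compatibility — zero rotation at each built-in end:
  2.833 M_P + 1.417 M_Q = 857
  1.417 M_P + 2.833 M_Q = 804
Solving the pair gives M_P = 214.1 kN·m and M_Q = 176.7 kN·m (hogging).

M_Q = 176.7 kN·m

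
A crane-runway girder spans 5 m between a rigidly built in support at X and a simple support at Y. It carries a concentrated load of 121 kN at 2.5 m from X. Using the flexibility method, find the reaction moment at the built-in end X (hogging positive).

Take the reaction at Y as the redundant and release it; the primary structure is a cantilever fixed at X.
Deflection at Y on the released cantilever, summing each load's contribution:
  point load 121 at a = 2.5: Pa²(3L − a)/(6EI) = 1576/EI
Flexibility coefficient — unit upward force at Y: δ_{YY} = L³/(3EI) = 41.67/EI.
The prop prevents deflection at Y: R_Y = δ_0/δ_{YY} = 1576/41.67 = 37.81 kN.
Moment equilibrium about X: M_X = Σ(load moments about X) − R_Y·L = 302.5 − 37.81×5 = 113.4 kN·m.

M_X = 113.4 kN·m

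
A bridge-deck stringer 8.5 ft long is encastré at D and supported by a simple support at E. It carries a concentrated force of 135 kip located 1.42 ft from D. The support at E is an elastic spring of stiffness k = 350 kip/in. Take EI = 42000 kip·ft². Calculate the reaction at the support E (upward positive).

R_E = 5.088 kip

Release the roller at E. Primary structure: cantilever fixed at D.
Primary-structure tip deflection at E by superposition:
  point load 135 at a = 1.42: Pa²(3L − a)/(6EI) = 1092/EI
Flexibility coefficient — unit upward force at E: δ_{EE} = L³/(3EI) = 204.7/EI.
With EI = 42000 kip·ft²: δ_0 = 0.026012 ft and δ_{EE} = 0.004874 ft/kip.
Compatibility — the spring shortens by R_E/k under the reaction it provides: δ_0 − R_E·δ_{EE} = R_E/k. With 1/k = 1/(350×12) ft/kip = 0.000238 ft/kip, R_E = δ_0 / (δ_{EE} + 1/k) = 0.026012 / (0.004874 + 0.000238) = 5.088 kip.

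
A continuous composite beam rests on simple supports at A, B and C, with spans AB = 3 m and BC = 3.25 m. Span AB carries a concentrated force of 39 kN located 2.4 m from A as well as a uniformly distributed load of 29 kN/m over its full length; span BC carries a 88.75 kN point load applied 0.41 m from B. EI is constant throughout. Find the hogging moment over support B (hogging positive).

M_B = 39.24 kN·m

Take M_B as the redundant. Released structure: two simple spans AB and BC with a hinge at B.
Rotations at B on the released spans (each span's end-slope, ×1/EI):
  span AB: point load 39 at a = 2.4: Pab(L + a)/(6LEI) = 16.85/EI
  span AB: UDL 29: wL³/(24EI) = 32.62/EI
  span BC: point load 88.75 at a = 0.41: Pab(L + b)/(6LEI) = 32.27/EI
  relative rotation θ_0 = (49.47 + 32.27)/EI = 81.75/EI
A unit hogging moment at B produces rotation L₁/(3EI) + L₂/(3EI) = 2.083/EI.
Slope continuity at B: θ_0 = M_B·2.083/EI, so M_B = 81.75/2.083 = 39.24 kN·m (hogging).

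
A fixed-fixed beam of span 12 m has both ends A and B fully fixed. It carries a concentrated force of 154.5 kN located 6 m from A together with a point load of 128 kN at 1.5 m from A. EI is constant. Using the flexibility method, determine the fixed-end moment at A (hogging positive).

M_A = 378.8 kN·m

Release both end moments; the primary structure is a simply-supported span AB with redundants M_A and M_B.
End rotations of the released simple span under the applied load (×1/EI):
  at A: point load 154.5 at a = 6: Pab(L + b)/(6LEI) = 1390/EI
  at B: point load 154.5 at a = 6: Pab(L + a)/(6LEI) = 1390/EI
  at A: point load 128 at a = 1.5: Pab(L + b)/(6LEI) = 630/EI
  at B: point load 128 at a = 1.5: Pab(L + a)/(6LEI) = 378/EI
  θ_A0 = 2020/EI,  θ_B0 = 1768/EI
Flexibility coefficients: a unit moment at one end gives L/(3EI) there and L/(6EI) at the far end, so f₁₁ = f₂₂ = 4/EI and f₁₂ = f₂₁ = 2/EI.
Compatibility — zero rotation at each built-in end:
  4 M_A + 2 M_B = 2020
  2 M_A + 4 M_B = 1768
Solving the pair gives M_A = 378.8 kN·m and M_B = 252.8 kN·m (hogging).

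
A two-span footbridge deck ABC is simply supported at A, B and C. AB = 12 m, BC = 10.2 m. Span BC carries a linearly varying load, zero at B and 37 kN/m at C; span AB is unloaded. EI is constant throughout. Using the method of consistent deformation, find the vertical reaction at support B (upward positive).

Take M_B as the redundant. Released structure: two simple spans AB and BC with a hinge at B.
Discontinuity in slope at B on the released structure — sum the simple-span end rotations:
  span BC: triangular load, peak 37: 7w₀L³/(360EI) = 763.5/EI
  relative rotation θ_0 = (0 + 763.5)/EI = 763.5/EI
A unit hogging moment at B produces rotation L₁/(3EI) + L₂/(3EI) = 7.4/EI.
Compatibility: M_B·(L₁+L₂)/(3EI) = θ_0, giving M_B = 103.2 kN·m (hogging).
Span AB, ΣM about A with M_B applied at B: R_B^{AB}·12 = 0 + 103.2, so R_B^{AB} = 8.598 kN and R_A = 0 − 8.598 = -8.598 kN.
Span BC, ΣM about C: R_B^{BC}·10.2 = 641.6 + 103.2, so R_B^{BC} = 73.02 kN and R_C = 188.7 − 73.02 = 115.7 kN.
R_B = 8.598 + 73.02 = 81.61 kN.

R_B = 81.61 kN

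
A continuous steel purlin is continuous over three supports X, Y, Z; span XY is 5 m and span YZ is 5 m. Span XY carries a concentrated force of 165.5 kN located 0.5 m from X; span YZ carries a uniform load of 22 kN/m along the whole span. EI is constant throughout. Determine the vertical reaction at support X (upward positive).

R_X = 138 kN

Insert a hinge at Y; M_Y is the redundant, and each span becomes simply supported.
Discontinuity in slope at Y on the released structure — sum the simple-span end rotations:
  span XY: point load 165.5 at a = 0.5: Pab(L + a)/(6LEI) = 68.27/EI
  span YZ: UDL 22: wL³/(24EI) = 114.6/EI
  relative rotation θ_0 = (68.27 + 114.6)/EI = 182.9/EI
A unit hogging moment at Y produces rotation L₁/(3EI) + L₂/(3EI) = 3.333/EI.
Slope continuity at Y: θ_0 = M_Y·3.333/EI, so M_Y = 182.9/3.333 = 54.86 kN·m (hogging).
Span XY, ΣM about X with M_Y applied at Y: R_Y^{XY}·5 = 82.75 + 54.86, so R_Y^{XY} = 27.52 kN and R_X = 165.5 − 27.52 = 138 kN.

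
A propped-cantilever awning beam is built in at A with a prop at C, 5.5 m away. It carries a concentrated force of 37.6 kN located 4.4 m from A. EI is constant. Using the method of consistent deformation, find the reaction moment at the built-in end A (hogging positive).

Choose R_C as the redundant. The primary structure is the cantilever fixed at A.
Deflection at C on the released cantilever, summing each load's contribution:
  point load 37.6 at a = 4.4: Pa²(3L − a)/(6EI) = 1468/EI
Flexibility coefficient — unit upward force at C: δ_{CC} = L³/(3EI) = 55.46/EI.
Compatibility at C: δ_0 − R_C·δ_{CC} = 0, so R_C = 1468/55.46 = 26.47 kN.
Moment equilibrium about A: M_A = Σ(load moments about A) − R_C·L = 165.4 − 26.47×5.5 = 19.85 kN·m.

M_A = 19.85 kN·m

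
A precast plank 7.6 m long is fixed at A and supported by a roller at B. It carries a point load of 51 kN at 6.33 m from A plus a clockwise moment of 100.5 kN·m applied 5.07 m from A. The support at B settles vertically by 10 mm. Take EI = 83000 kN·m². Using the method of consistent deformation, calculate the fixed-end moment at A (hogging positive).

Release the roller at B. Primary structure: cantilever fixed at A.
Downward deflection at the released point B due to the loads:
  point load 51 at a = 6.33: Pa²(3L − a)/(6EI) = 5609/EI
  clockwise couple 100.5 at a = 5.07: M₀a(2L − a)/(2EI) = 2581/EI
  δ_0 = 8190/EI
Flexibility coefficient — unit upward force at B: δ_{BB} = L³/(3EI) = 146.3/EI.
With EI = 83000 kN·m²: δ_0 = 0.098678 m and δ_{BB} = 0.001763 m/kN.
Compatibility — the beam at B must follow the support down by 0.01 m: δ_0 − R_B·δ_{BB} = 0.01, so R_B = (0.098678 − 0.01)/0.001763 = 50.3 kN.
Moment equilibrium about A: M_A = Σ(load moments about A) − R_B·L = 423.3 − 50.3×7.6 = 41.05 kN·m.

M_A = 41.05 kN·m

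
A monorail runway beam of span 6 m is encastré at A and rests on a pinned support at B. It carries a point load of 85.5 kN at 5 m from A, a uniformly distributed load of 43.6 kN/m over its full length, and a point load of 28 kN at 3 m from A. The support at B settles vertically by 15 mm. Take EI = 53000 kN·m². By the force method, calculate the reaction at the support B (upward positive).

Choose R_B as the redundant. The primary structure is the cantilever fixed at A.
Deflection at B on the released cantilever, summing each load's contribution:
  point load 85.5 at a = 5: Pa²(3L − a)/(6EI) = 4631/EI
  UDL 43.6: wL⁴/(8EI) = 7063/EI
  point load 28 at a = 3: Pa²(3L − a)/(6EI) = 630/EI
  δ_0 = 12324/EI
Tip deflection under a unit load at B: L³/(3EI) = 72/EI.
With EI = 53000 kN·m²: δ_0 = 0.23254 m and δ_{BB} = 0.001358 m/kN.
Compatibility — the beam at B must follow the support down by 0.015 m: δ_0 − R_B·δ_{BB} = 0.015, so R_B = (0.23254 − 0.015)/0.001358 = 160.1 kN.

R_B = 160.1 kN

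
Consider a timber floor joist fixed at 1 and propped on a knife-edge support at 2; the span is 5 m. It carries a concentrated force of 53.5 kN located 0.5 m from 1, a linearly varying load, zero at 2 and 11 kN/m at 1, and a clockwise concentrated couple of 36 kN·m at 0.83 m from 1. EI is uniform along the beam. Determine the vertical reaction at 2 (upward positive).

Choose R_2 as the redundant. The primary structure is the cantilever fixed at 1.
Primary-structure tip deflection at 2 by superposition:
  point load 53.5 at a = 0.5: Pa²(3L − a)/(6EI) = 32.32/EI
  triangular load, peak 11 at the fixed end: w₀L⁴/(30EI) = 229.2/EI
  clockwise couple 36 at a = 0.83: M₀a(2L − a)/(2EI) = 137/EI
  δ_0 = 398.5/EI
Flexibility coefficient — unit upward force at 2: δ_{22} = L³/(3EI) = 41.67/EI.
Compatibility at 2: δ_0 − R_2·δ_{22} = 0, so R_2 = 398.5/41.67 = 9.564 kN.

R_2 = 9.564 kN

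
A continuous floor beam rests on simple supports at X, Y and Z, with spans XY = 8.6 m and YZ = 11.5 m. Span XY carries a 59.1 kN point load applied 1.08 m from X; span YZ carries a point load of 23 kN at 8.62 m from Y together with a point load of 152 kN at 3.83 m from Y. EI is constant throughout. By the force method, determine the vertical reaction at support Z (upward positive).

Take M_Y as the redundant. Released structure: two simple spans XY and YZ with a hinge at Y.
End slopes at the hinge Y, treating each span as simply supported:
  span XY: point load 59.1 at a = 1.08: Pab(L + a)/(6LEI) = 90.04/EI
  span YZ: point load 23 at a = 8.62: Pab(L + b)/(6LEI) = 119/EI
  span YZ: point load 152 at a = 3.83: Pab(L + b)/(6LEI) = 1241/EI
  relative rotation θ_0 = (90.04 + 1360)/EI = 1450/EI
A unit hogging moment at Y produces rotation L₁/(3EI) + L₂/(3EI) = 6.7/EI.
Slope continuity at Y: θ_0 = M_Y·6.7/EI, so M_Y = 1450/6.7 = 216.4 kN·m (hogging).
Span YZ, ΣM about Z: R_Y^{YZ}·11.5 = 1232 + 216.4, so R_Y^{YZ} = 126 kN and R_Z = 175 − 126 = 49.05 kN.

R_Z = 49.05 kN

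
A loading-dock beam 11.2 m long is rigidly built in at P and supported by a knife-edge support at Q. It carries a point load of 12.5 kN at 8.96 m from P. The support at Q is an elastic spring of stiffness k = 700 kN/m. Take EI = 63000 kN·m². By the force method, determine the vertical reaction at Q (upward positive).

Take the reaction at Q as the redundant and release it; the primary structure is a cantilever fixed at P.
Deflection at Q on the released cantilever, summing each load's contribution:
  point load 12.5 at a = 8.96: Pa²(3L − a)/(6EI) = 4121/EI
Tip deflection under a unit load at Q: L³/(3EI) = 468.3/EI.
With EI = 63000 kN·m²: δ_0 = 0.065415 m and δ_{QQ} = 0.007433 m/kN.
Compatibility — the spring shortens by R_Q/k under the reaction it provides: δ_0 − R_Q·δ_{QQ} = R_Q/k. With 1/k = 0.001429 m/kN, R_Q = δ_0 / (δ_{QQ} + 1/k) = 0.065415 / (0.007433 + 0.001429) = 7.381 kN.

R_Q = 7.381 kN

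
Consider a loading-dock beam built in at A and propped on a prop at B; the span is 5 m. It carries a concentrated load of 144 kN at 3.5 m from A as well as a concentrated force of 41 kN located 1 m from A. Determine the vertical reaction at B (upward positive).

R_B = 83.44 kN

Release the roller at B. Primary structure: cantilever fixed at A.
Primary-structure tip deflection at B by superposition:
  point load 144 at a = 3.5: Pa²(3L − a)/(6EI) = 3381/EI
  point load 41 at a = 1: Pa²(3L − a)/(6EI) = 95.67/EI
  δ_0 = 3477/EI
Tip deflection under a unit load at B: L³/(3EI) = 41.67/EI.
The prop prevents deflection at B: R_B = δ_0/δ_{BB} = 3477/41.67 = 83.44 kN.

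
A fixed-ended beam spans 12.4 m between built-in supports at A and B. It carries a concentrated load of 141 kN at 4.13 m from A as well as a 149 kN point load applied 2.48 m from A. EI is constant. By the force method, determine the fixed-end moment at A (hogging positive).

Release both end moments; the primary structure is a simply-supported span AB with redundants M_A and M_B.
End rotations of the released simple span under the applied load (×1/EI):
  at A: point load 141 at a = 4.13: Pab(L + b)/(6LEI) = 1338/EI
  at B: point load 141 at a = 4.13: Pab(L + a)/(6LEI) = 1070/EI
  at A: point load 149 at a = 2.48: Pab(L + b)/(6LEI) = 1100/EI
  at B: point load 149 at a = 2.48: Pab(L + a)/(6LEI) = 733.1/EI
  θ_A0 = 2438/EI,  θ_B0 = 1803/EI
Flexibility coefficients: a unit moment at one end gives L/(3EI) there and L/(6EI) at the far end, so f₁₁ = f₂₂ = 4.133/EI and f₁₂ = f₂₁ = 2.067/EI.
Compatibility — zero rotation at each built-in end:
  4.133 M_A + 2.067 M_B = 2438
  2.067 M_A + 4.133 M_B = 1803
Solving the pair gives M_A = 495.5 kN·m and M_B = 188.5 kN·m (hogging).

M_A = 495.5 kN·m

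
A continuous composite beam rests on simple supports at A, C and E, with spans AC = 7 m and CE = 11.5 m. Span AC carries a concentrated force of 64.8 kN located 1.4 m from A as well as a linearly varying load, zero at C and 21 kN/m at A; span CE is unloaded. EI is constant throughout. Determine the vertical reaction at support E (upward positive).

R_E = -3.408 kN

Release continuity at C by inserting a hinge; the redundant is the internal moment M_C. The primary structure is two simply-supported spans AC and CE.
Rotations at C on the released spans (each span's end-slope, ×1/EI):
  span AC: point load 64.8 at a = 1.4: Pab(L + a)/(6LEI) = 101.6/EI
  span AC: triangular load, peak 21: 7w₀L³/(360EI) = 140.1/EI
  relative rotation θ_0 = (241.7 + 0)/EI = 241.7/EI
A unit hogging moment at C produces rotation L₁/(3EI) + L₂/(3EI) = 6.167/EI.
Compatibility: M_C·(L₁+L₂)/(3EI) = θ_0, giving M_C = 39.19 kN·m (hogging).
Span CE, ΣM about E: R_C^{CE}·11.5 = 0 + 39.19, so R_C^{CE} = 3.408 kN and R_E = 0 − 3.408 = -3.408 kN.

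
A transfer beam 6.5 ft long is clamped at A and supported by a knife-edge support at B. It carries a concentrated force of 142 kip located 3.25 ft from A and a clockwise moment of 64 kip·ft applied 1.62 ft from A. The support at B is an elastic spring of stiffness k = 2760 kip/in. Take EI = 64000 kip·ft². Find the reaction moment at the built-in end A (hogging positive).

M_A = 202 kip·ft

Release the roller at B. Primary structure: cantilever fixed at A.
Downward deflection at the released point B due to the loads:
  point load 142 at a = 3.25: Pa²(3L − a)/(6EI) = 4062/EI
  clockwise couple 64 at a = 1.62: M₀a(2L − a)/(2EI) = 589.9/EI
  δ_0 = 4652/EI
Tip deflection under a unit load at B: L³/(3EI) = 91.54/EI.
With EI = 64000 kip·ft²: δ_0 = 0.072689 ft and δ_{BB} = 0.00143 ft/kip.
Compatibility — the spring shortens by R_B/k under the reaction it provides: δ_0 − R_B·δ_{BB} = R_B/k. With 1/k = 1/(2760×12) ft/kip = 0.00003 ft/kip, R_B = δ_0 / (δ_{BB} + 1/k) = 0.072689 / (0.00143 + 0.00003) = 49.77 kip.
Moment equilibrium about A: M_A = Σ(load moments about A) − R_B·L = 525.5 − 49.77×6.5 = 202 kip·ft.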